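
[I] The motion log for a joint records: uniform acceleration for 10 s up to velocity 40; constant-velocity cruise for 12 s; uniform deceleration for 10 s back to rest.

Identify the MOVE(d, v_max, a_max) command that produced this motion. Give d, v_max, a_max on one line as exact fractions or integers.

d=880 v_max=40 a_max=4

a_max = 40/10 = 4
d_a = ½·40·10 = 200; d_c = 40·12 = 480
d = 2·200 + 480 = 880
t_c = 12 > 0 → v_max = v_peak = 40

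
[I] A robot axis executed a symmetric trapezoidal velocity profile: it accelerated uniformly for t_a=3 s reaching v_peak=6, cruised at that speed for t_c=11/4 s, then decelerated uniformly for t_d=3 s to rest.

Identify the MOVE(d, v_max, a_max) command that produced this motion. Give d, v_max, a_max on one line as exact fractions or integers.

d=69/2 v_max=6 a_max=2

a_max = 6/3 = 2
d_a = ½·6·3 = 9; d_c = 6·11/4 = 33/2
d = 2·9 + 33/2 = 69/2
t_c = 11/4 > 0 → v_max = v_peak = 6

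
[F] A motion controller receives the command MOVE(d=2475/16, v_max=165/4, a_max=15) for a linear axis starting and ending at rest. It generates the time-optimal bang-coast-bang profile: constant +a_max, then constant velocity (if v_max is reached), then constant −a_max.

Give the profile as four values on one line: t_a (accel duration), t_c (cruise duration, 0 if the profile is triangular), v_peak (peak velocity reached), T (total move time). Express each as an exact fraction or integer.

v_max²/a_max = (165/4)²/15 = 1815/16
2475/16 ≥ 1815/16 so v_max reached
t_a = (165/4)/15 = 11/4; v_peak = 165/4
d_cruise = 2475/16 − 1815/16 = 165/4; t_c = (165/4)/(165/4) = 1
T = 2·11/4 + 1 = 13/2

t_a=11/4 t_c=1 v_peak=165/4 T=13/2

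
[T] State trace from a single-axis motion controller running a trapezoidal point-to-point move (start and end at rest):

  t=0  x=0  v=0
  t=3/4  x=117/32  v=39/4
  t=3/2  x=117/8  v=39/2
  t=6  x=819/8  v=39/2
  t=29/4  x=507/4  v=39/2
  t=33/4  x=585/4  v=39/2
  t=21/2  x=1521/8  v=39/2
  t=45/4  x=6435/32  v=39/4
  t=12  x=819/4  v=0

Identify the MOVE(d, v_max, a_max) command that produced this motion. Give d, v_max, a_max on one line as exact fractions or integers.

d=819/4 v_max=39/2 a_max=13

final state: t=12, x=819/4, v=0 → d = 819/4
a_max = (39/4−0)/(3/4−0) = 13
max v = 39/2 over t∈[3/2,21/2] → v_max = 39/2
check: 39/2·(3/2+9) = 819/4 ✓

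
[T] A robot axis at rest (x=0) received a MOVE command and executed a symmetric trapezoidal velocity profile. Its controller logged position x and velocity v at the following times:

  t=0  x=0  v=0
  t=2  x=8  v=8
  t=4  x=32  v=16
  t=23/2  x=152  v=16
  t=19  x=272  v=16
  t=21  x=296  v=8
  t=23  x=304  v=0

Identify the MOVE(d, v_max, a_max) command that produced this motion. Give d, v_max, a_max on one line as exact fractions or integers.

d=304 v_max=16 a_max=4

final state: t=23, x=304, v=0 → d = 304
a_max = (8−0)/(2−0) = 4
max v = 16 over t∈[4,19] → v_max = 16
check: 16·(4+15) = 304 ✓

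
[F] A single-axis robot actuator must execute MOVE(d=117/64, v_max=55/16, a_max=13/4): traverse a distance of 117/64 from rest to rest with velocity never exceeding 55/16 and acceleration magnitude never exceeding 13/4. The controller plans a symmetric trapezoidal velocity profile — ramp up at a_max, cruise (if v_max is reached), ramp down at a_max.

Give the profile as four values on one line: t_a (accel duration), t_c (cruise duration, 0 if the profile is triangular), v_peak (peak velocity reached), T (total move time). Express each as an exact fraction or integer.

t_a=3/4 t_c=0 v_peak=39/16 T=3/2

(v_max)²/a_max = (55/16)²/(13/4) = 3025/832
117/64 < 3025/832 ⇒ no cruise
v_peak = √(117/64·13/4) = √(1521/256) = 39/16
t_a = (39/16)/(13/4) = 3/4; t_c = 0
T = 2·3/4 = 3/2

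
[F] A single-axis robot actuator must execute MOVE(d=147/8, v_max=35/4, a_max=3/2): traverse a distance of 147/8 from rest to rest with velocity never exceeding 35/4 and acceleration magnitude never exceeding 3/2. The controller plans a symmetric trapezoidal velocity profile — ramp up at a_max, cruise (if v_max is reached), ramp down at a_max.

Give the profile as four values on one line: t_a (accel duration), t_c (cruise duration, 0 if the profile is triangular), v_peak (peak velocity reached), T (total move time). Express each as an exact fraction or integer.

t_a=7/2 t_c=0 v_peak=21/4 T=7

vₘ²/aₘ = (35/4)²/(3/2) = 1225/24
147/8 < 1225/24 ⇒ no cruise
v_peak = √(147/8·3/2) = √(441/16) = 21/4
t_a = (21/4)/(3/2) = 7/2; t_c = 0
T = 2·7/2 = 7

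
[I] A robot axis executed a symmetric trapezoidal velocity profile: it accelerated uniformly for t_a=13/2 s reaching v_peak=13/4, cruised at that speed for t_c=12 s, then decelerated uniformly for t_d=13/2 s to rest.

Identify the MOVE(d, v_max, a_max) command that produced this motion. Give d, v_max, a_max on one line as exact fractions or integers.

a_max = (13/4)/(13/2) = 1/2
d_a = ½·13/4·13/2 = 169/16; d_c = 13/4·12 = 39
d = 2·169/16 + 39 = 481/8
t_c = 12 > 0 ⇒ limit active, v_max = 13/4

d=481/8 v_max=13/4 a_max=1/2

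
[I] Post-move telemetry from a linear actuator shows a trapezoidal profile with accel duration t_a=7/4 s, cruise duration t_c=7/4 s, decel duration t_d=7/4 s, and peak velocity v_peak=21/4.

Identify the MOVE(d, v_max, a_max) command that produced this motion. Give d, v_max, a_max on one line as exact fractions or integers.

d=147/8 v_max=21/4 a_max=3

a_max = (21/4)/(7/4) = 3
d_a = ½·21/4·7/4 = 147/32; d_c = 21/4·7/4 = 147/16
d = 2·147/32 + 147/16 = 147/8
t_c = 7/4 > 0 → v_max = v_peak = 21/4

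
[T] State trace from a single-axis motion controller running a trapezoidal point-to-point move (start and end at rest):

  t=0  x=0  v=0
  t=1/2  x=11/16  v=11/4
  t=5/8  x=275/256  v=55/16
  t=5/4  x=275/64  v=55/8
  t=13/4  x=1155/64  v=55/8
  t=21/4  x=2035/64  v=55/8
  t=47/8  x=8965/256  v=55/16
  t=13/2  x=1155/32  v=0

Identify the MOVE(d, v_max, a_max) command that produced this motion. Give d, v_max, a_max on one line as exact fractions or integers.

final state: t=13/2, x=1155/32, v=0 → d = 1155/32
a_max = (11/4−0)/(1/2−0) = 11/2
max v = 55/8 over t∈[5/4,21/4] → v_max = 55/8
check: 55/8·(5/4+4) = 1155/32 ✓

d=1155/32 v_max=55/8 a_max=11/2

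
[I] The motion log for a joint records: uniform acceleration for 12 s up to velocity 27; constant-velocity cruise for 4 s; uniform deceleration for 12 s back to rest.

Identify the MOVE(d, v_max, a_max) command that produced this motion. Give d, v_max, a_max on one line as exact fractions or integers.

d=432 v_max=27 a_max=9/4

a_max = 27/12 = 9/4
d_a = ½·27·12 = 162; d_c = 27·4 = 108
d = 2·162 + 108 = 432
t_c = 4 > 0 ⇒ limit active, v_max = 27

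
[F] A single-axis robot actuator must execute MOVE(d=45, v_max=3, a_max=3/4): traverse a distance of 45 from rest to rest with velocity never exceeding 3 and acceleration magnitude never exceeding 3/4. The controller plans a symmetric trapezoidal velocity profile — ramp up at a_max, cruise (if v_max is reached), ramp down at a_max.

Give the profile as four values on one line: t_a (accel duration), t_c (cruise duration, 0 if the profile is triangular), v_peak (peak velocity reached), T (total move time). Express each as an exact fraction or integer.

t_a=4 t_c=11 v_peak=3 T=19

(v_max)²/a_max = 3²/(3/4) = 12
45 ≥ 12 so v_max reached
t_a = 3/(3/4) = 4; v_peak = 3
d_cruise = 45 − 12 = 33; t_c = 33/3 = 11
T = 2·4 + 11 = 19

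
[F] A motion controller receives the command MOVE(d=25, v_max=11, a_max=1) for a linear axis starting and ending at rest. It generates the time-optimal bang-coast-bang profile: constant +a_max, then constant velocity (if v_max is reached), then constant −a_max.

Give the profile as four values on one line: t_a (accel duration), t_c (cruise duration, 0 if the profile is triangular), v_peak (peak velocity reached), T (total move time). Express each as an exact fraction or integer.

t_a=5 t_c=0 v_peak=5 T=10

vₘ²/aₘ = 11²/1 = 121
25 < 121 ⇒ no cruise
v_peak = √(25·1) = √25 = 5
t_a = 5/1 = 5; t_c = 0
T = 2·5 = 10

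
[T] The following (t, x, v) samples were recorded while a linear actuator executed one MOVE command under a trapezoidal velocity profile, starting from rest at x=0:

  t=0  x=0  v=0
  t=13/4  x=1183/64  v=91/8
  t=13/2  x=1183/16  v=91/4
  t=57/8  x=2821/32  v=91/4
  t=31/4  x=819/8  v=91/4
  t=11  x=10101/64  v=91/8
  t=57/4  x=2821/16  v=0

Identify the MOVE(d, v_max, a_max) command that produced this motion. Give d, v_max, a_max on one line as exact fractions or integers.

d=2821/16 v_max=91/4 a_max=7/2

final state: t=57/4, x=2821/16, v=0 → d = 2821/16
a_max = (91/8−0)/(13/4−0) = 7/2
max v = 91/4 over t∈[13/2,31/4] → v_max = 91/4
check: 91/4·(13/2+5/4) = 2821/16 ✓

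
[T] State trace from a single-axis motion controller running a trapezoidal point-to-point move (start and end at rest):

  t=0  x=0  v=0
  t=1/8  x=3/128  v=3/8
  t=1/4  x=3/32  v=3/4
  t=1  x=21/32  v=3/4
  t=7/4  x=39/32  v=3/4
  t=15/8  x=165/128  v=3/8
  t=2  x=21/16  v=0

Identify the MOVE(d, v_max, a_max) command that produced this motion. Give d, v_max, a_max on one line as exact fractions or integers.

d=21/16 v_max=3/4 a_max=3

final state: t=2, x=21/16, v=0 → d = 21/16
a_max = (3/8−0)/(1/8−0) = 3
max v = 3/4 over t∈[1/4,7/4] → v_max = 3/4
check: 3/4·(1/4+3/2) = 21/16 ✓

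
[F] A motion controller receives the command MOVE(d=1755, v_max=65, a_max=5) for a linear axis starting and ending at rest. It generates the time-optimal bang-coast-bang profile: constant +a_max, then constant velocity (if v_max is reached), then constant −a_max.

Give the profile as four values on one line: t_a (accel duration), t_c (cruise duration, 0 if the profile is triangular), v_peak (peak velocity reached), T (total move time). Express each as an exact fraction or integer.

vₘ²/aₘ = 65²/5 = 845
1755 ≥ 845 so v_max reached
t_a = 65/5 = 13; v_peak = 65
d_cruise = 1755 − 845 = 910; t_c = 910/65 = 14
T = 2·13 + 14 = 40

t_a=13 t_c=14 v_peak=65 T=40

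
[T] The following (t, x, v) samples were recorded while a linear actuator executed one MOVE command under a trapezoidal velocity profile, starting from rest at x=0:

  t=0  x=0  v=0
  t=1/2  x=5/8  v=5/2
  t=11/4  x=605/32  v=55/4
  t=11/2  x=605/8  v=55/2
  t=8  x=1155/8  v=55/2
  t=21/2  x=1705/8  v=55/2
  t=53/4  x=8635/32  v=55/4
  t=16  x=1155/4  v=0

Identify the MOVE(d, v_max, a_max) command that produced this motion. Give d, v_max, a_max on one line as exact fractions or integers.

d=1155/4 v_max=55/2 a_max=5

final state: t=16, x=1155/4, v=0 → d = 1155/4
a_max = (5/2−0)/(1/2−0) = 5
max v = 55/2 over t∈[11/2,21/2] → v_max = 55/2
check: 55/2·(11/2+5) = 1155/4 ✓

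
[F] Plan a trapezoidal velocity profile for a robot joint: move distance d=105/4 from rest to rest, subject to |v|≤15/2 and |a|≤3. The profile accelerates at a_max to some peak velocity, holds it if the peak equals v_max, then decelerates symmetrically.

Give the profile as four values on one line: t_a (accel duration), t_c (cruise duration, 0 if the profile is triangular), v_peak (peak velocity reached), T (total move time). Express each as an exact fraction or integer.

(v_max)²/a_max = (15/2)²/3 = 75/4
105/4 ≥ 75/4 ⇒ cruise phase
t_a = (15/2)/3 = 5/2; v_peak = 15/2
d_cruise = 105/4 − 75/4 = 15/2; t_c = (15/2)/(15/2) = 1
T = 2·5/2 + 1 = 6

t_a=5/2 t_c=1 v_peak=15/2 T=6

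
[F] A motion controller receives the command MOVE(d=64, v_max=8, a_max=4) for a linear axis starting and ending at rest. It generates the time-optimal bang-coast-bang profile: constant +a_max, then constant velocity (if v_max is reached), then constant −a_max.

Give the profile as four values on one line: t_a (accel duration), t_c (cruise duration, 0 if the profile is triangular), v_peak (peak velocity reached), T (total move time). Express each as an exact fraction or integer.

t_a=2 t_c=6 v_peak=8 T=10

v_max²/a_max = 8²/4 = 16
64 ≥ 16 so v_max reached
t_a = 8/4 = 2; v_peak = 8
d_cruise = 64 − 16 = 48; t_c = 48/8 = 6
T = 2·2 + 6 = 10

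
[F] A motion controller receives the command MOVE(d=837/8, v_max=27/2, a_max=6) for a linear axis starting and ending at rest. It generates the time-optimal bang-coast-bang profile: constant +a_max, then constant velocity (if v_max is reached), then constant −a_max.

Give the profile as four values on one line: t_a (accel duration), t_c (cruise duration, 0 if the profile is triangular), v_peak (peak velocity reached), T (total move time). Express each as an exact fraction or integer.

t_a=9/4 t_c=11/2 v_peak=27/2 T=10

vₘ²/aₘ = (27/2)²/6 = 243/8
837/8 ≥ 243/8 ⇒ cruise phase
t_a = (27/2)/6 = 9/4; v_peak = 27/2
d_cruise = 837/8 − 243/8 = 297/4; t_c = (297/4)/(27/2) = 11/2
T = 2·9/4 + 11/2 = 10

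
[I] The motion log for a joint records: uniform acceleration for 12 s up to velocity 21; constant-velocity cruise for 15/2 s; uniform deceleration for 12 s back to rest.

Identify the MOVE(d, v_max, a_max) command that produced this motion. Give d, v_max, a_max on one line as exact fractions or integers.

a_max = 21/12 = 7/4
d_a = ½·21·12 = 126; d_c = 21·15/2 = 315/2
d = 2·126 + 315/2 = 819/2
t_c = 15/2 > 0 ⇒ limit active, v_max = 21

d=819/2 v_max=21 a_max=7/4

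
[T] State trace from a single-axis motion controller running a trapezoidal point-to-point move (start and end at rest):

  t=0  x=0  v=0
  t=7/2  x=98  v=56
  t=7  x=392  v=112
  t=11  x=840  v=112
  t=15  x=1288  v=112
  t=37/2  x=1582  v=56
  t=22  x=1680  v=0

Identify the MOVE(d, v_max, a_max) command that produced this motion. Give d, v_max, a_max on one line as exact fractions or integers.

final state: t=22, x=1680, v=0 → d = 1680
a_max = (56−0)/(7/2−0) = 16
max v = 112 over t∈[7,15] → v_max = 112
check: 112·(7+8) = 1680 ✓

d=1680 v_max=112 a_max=16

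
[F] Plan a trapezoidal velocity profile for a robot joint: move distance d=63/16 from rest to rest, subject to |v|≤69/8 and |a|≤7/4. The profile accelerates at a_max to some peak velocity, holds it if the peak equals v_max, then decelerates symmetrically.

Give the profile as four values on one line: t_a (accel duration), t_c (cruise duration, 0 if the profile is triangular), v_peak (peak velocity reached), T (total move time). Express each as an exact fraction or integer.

v_max²/a_max = (69/8)²/(7/4) = 4761/112
63/16 < 4761/112 → triangular
v_peak = √(63/16·7/4) = √(441/64) = 21/8
t_a = (21/8)/(7/4) = 3/2; t_c = 0
T = 2·3/2 = 3

t_a=3/2 t_c=0 v_peak=21/8 T=3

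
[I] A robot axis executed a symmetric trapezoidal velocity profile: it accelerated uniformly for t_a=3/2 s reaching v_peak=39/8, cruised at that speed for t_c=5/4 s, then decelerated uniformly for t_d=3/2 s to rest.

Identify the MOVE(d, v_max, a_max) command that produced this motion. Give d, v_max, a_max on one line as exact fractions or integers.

a_max = (39/8)/(3/2) = 13/4
d_a = ½·39/8·3/2 = 117/32; d_c = 39/8·5/4 = 195/32
d = 2·117/32 + 195/32 = 429/32
t_c = 5/4 > 0 → v_max = v_peak = 39/8

d=429/32 v_max=39/8 a_max=13/4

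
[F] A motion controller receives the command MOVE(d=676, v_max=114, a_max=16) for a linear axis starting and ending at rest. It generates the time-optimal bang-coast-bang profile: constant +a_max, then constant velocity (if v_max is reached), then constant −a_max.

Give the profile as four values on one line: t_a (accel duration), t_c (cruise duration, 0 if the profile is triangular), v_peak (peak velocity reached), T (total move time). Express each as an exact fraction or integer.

(v_max)²/a_max = 114²/16 = 3249/4
676 < 3249/4 ⇒ no cruise
v_peak = √(676·16) = √10816 = 104
t_a = 104/16 = 13/2; t_c = 0
T = 2·13/2 = 13

t_a=13/2 t_c=0 v_peak=104 T=13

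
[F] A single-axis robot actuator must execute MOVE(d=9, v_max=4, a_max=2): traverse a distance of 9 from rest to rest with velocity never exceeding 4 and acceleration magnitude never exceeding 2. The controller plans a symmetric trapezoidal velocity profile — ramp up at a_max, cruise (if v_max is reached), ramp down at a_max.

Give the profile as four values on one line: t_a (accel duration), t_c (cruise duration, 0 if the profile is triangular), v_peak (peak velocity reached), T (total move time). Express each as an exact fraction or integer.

t_a=2 t_c=1/4 v_peak=4 T=17/4

vₘ²/aₘ = 4²/2 = 8
9 ≥ 8 so v_max reached
t_a = 4/2 = 2; v_peak = 4
d_cruise = 9 − 8 = 1; t_c = 1/4
T = 2·2 + 1/4 = 17/4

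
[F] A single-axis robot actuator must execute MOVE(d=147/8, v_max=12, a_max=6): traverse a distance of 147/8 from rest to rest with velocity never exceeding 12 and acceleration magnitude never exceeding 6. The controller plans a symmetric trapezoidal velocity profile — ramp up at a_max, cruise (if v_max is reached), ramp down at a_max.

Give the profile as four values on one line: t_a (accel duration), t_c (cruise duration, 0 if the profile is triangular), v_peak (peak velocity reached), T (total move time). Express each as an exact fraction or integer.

vₘ²/aₘ = 12²/6 = 24
147/8 < 24 ⇒ no cruise
v_peak = √(147/8·6) = √(441/4) = 21/2
t_a = (21/2)/6 = 7/4; t_c = 0
T = 2·7/4 = 7/2

t_a=7/4 t_c=0 v_peak=21/2 T=7/2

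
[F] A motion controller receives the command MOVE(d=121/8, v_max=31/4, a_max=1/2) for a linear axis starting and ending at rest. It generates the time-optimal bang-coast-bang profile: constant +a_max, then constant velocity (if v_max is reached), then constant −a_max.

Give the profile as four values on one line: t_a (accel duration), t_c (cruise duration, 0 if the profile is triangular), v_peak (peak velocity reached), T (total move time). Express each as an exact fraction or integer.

(v_max)²/a_max = (31/4)²/(1/2) = 961/8
121/8 < 961/8 ⇒ no cruise
v_peak = √(121/8·1/2) = √(121/16) = 11/4
t_a = (11/4)/(1/2) = 11/2; t_c = 0
T = 2·11/2 = 11

t_a=11/2 t_c=0 v_peak=11/4 T=11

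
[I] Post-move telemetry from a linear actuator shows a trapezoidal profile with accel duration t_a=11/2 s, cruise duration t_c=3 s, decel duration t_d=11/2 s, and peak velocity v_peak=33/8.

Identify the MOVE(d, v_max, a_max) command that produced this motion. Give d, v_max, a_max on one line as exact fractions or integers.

d=561/16 v_max=33/8 a_max=3/4

a_max = (33/8)/(11/2) = 3/4
d_a = ½·33/8·11/2 = 363/32; d_c = 33/8·3 = 99/8
d = 2·363/32 + 99/8 = 561/16
t_c = 3 > 0 so v_max = 33/8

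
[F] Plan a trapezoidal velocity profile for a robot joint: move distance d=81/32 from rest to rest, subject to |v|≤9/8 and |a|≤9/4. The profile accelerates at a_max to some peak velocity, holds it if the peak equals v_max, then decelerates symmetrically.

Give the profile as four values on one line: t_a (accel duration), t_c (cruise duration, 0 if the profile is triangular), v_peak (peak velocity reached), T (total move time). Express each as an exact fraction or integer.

(v_max)²/a_max = (9/8)²/(9/4) = 9/16
81/32 ≥ 9/16 → trapezoidal
t_a = (9/8)/(9/4) = 1/2; v_peak = 9/8
d_cruise = 81/32 − 9/16 = 63/32; t_c = (63/32)/(9/8) = 7/4
T = 2·1/2 + 7/4 = 11/4

t_a=1/2 t_c=7/4 v_peak=9/8 T=11/4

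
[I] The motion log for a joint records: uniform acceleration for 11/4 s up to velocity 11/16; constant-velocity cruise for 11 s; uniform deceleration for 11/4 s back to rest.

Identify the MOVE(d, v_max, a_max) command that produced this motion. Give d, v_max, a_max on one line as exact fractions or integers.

a_max = (11/16)/(11/4) = 1/4
d_a = ½·11/16·11/4 = 121/128; d_c = 11/16·11 = 121/16
d = 2·121/128 + 121/16 = 605/64
t_c = 11 > 0 ⇒ limit active, v_max = 11/16

d=605/64 v_max=11/16 a_max=1/4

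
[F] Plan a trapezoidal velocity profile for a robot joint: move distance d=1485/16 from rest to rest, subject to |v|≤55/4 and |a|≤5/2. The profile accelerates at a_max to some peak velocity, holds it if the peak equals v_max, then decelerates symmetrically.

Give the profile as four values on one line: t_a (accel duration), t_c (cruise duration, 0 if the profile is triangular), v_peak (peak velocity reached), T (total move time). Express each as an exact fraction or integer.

t_a=11/2 t_c=5/4 v_peak=55/4 T=49/4

v_max²/a_max = (55/4)²/(5/2) = 605/8
1485/16 ≥ 605/8 so v_max reached
t_a = (55/4)/(5/2) = 11/2; v_peak = 55/4
d_cruise = 1485/16 − 605/8 = 275/16; t_c = (275/16)/(55/4) = 5/4
T = 2·11/2 + 5/4 = 49/4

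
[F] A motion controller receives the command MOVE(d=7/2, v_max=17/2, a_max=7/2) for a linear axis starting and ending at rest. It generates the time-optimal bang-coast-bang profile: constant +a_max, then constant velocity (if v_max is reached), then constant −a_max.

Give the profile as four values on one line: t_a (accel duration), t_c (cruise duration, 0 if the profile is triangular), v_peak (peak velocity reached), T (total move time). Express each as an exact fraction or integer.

t_a=1 t_c=0 v_peak=7/2 T=2

(v_max)²/a_max = (17/2)²/(7/2) = 289/14
7/2 < 289/14 ⇒ no cruise
v_peak = √(7/2·7/2) = √(49/4) = 7/2
t_a = (7/2)/(7/2) = 1; t_c = 0
T = 2·1 = 2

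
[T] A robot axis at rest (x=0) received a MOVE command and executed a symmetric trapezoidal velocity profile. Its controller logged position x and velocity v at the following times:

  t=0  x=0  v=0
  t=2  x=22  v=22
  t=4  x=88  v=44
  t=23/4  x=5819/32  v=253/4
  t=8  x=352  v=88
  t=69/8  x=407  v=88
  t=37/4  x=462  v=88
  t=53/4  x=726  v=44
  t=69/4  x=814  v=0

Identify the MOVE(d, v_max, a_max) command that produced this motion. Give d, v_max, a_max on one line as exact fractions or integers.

final state: t=69/4, x=814, v=0 → d = 814
a_max = (22−0)/(2−0) = 11
max v = 88 over t∈[8,37/4] → v_max = 88
check: 88·(8+5/4) = 814 ✓

d=814 v_max=88 a_max=11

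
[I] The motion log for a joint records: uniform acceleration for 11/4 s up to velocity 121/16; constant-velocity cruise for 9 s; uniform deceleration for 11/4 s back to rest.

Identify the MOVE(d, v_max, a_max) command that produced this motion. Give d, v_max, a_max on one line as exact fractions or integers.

a_max = (121/16)/(11/4) = 11/4
d_a = ½·121/16·11/4 = 1331/128; d_c = 121/16·9 = 1089/16
d = 2·1331/128 + 1089/16 = 5687/64
t_c = 9 > 0 → v_max = v_peak = 121/16

d=5687/64 v_max=121/16 a_max=11/4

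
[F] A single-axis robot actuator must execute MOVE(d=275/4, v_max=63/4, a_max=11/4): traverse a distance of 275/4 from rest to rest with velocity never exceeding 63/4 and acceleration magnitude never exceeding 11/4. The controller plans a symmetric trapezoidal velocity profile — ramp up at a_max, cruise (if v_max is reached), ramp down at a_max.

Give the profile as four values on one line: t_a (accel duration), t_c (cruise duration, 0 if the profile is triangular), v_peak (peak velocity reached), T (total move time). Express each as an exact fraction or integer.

v_max²/a_max = (63/4)²/(11/4) = 3969/44
275/4 < 3969/44 so t_c = 0
v_peak = √(275/4·11/4) = √(3025/16) = 55/4
t_a = (55/4)/(11/4) = 5; t_c = 0
T = 2·5 = 10

t_a=5 t_c=0 v_peak=55/4 T=10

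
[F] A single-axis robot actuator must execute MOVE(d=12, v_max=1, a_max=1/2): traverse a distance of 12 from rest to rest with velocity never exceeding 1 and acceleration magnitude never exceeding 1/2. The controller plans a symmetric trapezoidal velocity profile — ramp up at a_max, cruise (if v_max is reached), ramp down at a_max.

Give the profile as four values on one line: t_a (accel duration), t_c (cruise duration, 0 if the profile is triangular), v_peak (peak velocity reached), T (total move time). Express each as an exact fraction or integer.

t_a=2 t_c=10 v_peak=1 T=14

v_max²/a_max = 1²/(1/2) = 2
12 ≥ 2 so v_max reached
t_a = 1/(1/2) = 2; v_peak = 1
d_cruise = 12 − 2 = 10; t_c = 10/1 = 10
T = 2·2 + 10 = 14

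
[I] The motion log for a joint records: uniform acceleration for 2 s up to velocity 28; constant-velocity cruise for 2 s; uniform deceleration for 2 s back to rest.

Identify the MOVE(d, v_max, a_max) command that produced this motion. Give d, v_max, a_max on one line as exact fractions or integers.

a_max = 28/2 = 14
d_a = ½·28·2 = 28; d_c = 28·2 = 56
d = 2·28 + 56 = 112
t_c = 2 > 0 so v_max = 28

d=112 v_max=28 a_max=14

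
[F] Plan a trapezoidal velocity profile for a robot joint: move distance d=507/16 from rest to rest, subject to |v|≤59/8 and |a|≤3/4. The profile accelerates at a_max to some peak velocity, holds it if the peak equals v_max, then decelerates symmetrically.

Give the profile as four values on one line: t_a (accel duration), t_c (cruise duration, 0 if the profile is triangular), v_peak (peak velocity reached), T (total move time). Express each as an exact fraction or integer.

v_max²/a_max = (59/8)²/(3/4) = 3481/48
507/16 < 3481/48 so t_c = 0
v_peak = √(507/16·3/4) = √(1521/64) = 39/8
t_a = (39/8)/(3/4) = 13/2; t_c = 0
T = 2·13/2 = 13

t_a=13/2 t_c=0 v_peak=39/8 T=13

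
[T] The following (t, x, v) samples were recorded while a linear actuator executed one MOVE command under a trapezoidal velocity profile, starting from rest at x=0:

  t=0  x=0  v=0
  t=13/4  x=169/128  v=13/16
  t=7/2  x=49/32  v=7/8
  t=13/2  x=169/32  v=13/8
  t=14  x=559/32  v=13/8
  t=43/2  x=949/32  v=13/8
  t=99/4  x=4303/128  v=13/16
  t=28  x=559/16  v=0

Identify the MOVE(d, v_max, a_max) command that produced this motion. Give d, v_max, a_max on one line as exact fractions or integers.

final state: t=28, x=559/16, v=0 → d = 559/16
a_max = (13/16−0)/(13/4−0) = 1/4
max v = 13/8 over t∈[13/2,43/2] → v_max = 13/8
check: 13/8·(13/2+15) = 559/16 ✓

d=559/16 v_max=13/8 a_max=1/4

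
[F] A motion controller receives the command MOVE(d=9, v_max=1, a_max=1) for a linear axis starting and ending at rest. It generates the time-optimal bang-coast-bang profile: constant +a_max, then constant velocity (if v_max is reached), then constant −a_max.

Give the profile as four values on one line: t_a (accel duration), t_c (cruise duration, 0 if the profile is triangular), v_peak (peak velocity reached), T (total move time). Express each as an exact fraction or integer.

(v_max)²/a_max = 1²/1 = 1
9 ≥ 1 → trapezoidal
t_a = 1/1 = 1; v_peak = 1
d_cruise = 9 − 1 = 8; t_c = 8/1 = 8
T = 2·1 + 8 = 10

t_a=1 t_c=8 v_peak=1 T=10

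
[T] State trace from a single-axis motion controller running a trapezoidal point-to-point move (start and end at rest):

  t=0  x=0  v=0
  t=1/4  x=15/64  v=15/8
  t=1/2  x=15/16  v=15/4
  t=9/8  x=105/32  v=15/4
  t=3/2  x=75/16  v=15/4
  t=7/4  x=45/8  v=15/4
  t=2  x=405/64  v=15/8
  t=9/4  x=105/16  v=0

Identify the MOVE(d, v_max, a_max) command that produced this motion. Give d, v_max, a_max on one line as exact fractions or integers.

d=105/16 v_max=15/4 a_max=15/2

final state: t=9/4, x=105/16, v=0 → d = 105/16
a_max = (15/8−0)/(1/4−0) = 15/2
max v = 15/4 over t∈[1/2,7/4] → v_max = 15/4
check: 15/4·(1/2+5/4) = 105/16 ✓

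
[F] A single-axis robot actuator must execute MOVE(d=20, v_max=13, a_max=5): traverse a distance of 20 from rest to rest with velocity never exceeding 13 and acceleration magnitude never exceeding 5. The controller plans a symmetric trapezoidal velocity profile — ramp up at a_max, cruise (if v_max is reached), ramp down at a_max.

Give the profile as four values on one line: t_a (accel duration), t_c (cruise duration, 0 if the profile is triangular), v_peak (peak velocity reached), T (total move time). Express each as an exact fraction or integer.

(v_max)²/a_max = 13²/5 = 169/5
20 < 169/5 ⇒ no cruise
v_peak = √(20·5) = √100 = 10
t_a = 10/5 = 2; t_c = 0
T = 2·2 = 4

t_a=2 t_c=0 v_peak=10 T=4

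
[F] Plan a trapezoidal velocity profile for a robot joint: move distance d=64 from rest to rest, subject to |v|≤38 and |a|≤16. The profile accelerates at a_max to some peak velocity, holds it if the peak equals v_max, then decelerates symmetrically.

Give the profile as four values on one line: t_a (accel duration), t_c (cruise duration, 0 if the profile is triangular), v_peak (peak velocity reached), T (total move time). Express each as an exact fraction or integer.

vₘ²/aₘ = 38²/16 = 361/4
64 < 361/4 so t_c = 0
v_peak = √(64·16) = √1024 = 32
t_a = 32/16 = 2; t_c = 0
T = 2·2 = 4

t_a=2 t_c=0 v_peak=32 T=4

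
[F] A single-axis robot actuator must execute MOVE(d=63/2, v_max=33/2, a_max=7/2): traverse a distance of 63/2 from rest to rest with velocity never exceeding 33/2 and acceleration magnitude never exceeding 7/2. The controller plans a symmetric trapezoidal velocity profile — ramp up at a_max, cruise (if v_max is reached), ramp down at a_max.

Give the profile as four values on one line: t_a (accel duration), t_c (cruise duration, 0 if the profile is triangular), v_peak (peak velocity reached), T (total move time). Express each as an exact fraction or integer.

(v_max)²/a_max = (33/2)²/(7/2) = 1089/14
63/2 < 1089/14 so t_c = 0
v_peak = √(63/2·7/2) = √(441/4) = 21/2
t_a = (21/2)/(7/2) = 3; t_c = 0
T = 2·3 = 6

t_a=3 t_c=0 v_peak=21/2 T=6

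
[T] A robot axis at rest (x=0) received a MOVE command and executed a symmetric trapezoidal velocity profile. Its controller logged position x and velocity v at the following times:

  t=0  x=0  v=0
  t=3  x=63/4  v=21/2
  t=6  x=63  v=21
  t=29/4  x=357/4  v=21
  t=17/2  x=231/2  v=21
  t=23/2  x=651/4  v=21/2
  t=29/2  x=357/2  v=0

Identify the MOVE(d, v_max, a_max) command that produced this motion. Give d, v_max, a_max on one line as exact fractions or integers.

d=357/2 v_max=21 a_max=7/2

final state: t=29/2, x=357/2, v=0 → d = 357/2
a_max = (21/2−0)/(3−0) = 7/2
max v = 21 over t∈[6,17/2] → v_max = 21
check: 21·(6+5/2) = 357/2 ✓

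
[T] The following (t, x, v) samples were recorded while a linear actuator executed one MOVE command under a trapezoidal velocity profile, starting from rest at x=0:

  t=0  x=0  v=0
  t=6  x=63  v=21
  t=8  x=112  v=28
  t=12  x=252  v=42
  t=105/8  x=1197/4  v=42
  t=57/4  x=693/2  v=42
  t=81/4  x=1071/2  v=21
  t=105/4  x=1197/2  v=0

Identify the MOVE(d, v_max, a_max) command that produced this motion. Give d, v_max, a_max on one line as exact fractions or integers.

final state: t=105/4, x=1197/2, v=0 → d = 1197/2
a_max = (21−0)/(6−0) = 7/2
max v = 42 over t∈[12,57/4] → v_max = 42
check: 42·(12+9/4) = 1197/2 ✓

d=1197/2 v_max=42 a_max=7/2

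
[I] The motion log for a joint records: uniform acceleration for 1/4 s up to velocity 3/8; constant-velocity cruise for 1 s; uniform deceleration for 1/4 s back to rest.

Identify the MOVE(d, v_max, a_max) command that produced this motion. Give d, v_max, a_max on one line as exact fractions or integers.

d=15/32 v_max=3/8 a_max=3/2

a_max = (3/8)/(1/4) = 3/2
d_a = ½·3/8·1/4 = 3/64; d_c = 3/8·1 = 3/8
d = 2·3/64 + 3/8 = 15/32
t_c = 1 > 0 → v_max = v_peak = 3/8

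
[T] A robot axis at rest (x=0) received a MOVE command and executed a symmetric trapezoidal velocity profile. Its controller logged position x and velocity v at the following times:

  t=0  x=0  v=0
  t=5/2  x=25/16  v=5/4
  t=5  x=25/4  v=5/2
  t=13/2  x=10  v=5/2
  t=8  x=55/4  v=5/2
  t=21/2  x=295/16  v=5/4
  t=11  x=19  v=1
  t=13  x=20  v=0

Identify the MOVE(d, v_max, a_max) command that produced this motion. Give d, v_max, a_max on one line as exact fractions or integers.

final state: t=13, x=20, v=0 → d = 20
a_max = (5/4−0)/(5/2−0) = 1/2
max v = 5/2 over t∈[5,8] → v_max = 5/2
check: 5/2·(5+3) = 20 ✓

d=20 v_max=5/2 a_max=1/2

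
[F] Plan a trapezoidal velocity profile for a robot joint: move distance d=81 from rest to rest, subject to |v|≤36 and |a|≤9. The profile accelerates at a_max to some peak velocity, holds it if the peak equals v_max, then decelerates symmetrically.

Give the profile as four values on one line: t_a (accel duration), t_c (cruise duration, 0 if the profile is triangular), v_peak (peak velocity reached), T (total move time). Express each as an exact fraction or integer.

t_a=3 t_c=0 v_peak=27 T=6

(v_max)²/a_max = 36²/9 = 144
81 < 144 → triangular
v_peak = √(81·9) = √729 = 27
t_a = 27/9 = 3; t_c = 0
T = 2·3 = 6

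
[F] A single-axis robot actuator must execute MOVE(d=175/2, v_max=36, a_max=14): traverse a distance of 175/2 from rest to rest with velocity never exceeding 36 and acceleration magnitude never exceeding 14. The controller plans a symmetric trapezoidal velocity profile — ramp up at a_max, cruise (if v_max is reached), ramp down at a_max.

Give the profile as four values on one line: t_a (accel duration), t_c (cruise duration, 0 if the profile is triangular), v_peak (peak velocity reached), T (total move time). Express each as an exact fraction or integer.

t_a=5/2 t_c=0 v_peak=35 T=5

(v_max)²/a_max = 36²/14 = 648/7
175/2 < 648/7 → triangular
v_peak = √(175/2·14) = √1225 = 35
t_a = 35/14 = 5/2; t_c = 0
T = 2·5/2 = 5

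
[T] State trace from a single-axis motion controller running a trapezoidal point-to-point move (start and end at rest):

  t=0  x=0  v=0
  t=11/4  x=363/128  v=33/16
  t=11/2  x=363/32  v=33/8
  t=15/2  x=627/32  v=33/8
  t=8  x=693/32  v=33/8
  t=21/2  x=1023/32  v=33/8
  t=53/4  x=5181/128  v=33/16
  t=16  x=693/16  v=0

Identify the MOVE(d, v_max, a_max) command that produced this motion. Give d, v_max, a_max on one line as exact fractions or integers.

final state: t=16, x=693/16, v=0 → d = 693/16
a_max = (33/16−0)/(11/4−0) = 3/4
max v = 33/8 over t∈[11/2,21/2] → v_max = 33/8
check: 33/8·(11/2+5) = 693/16 ✓

d=693/16 v_max=33/8 a_max=3/4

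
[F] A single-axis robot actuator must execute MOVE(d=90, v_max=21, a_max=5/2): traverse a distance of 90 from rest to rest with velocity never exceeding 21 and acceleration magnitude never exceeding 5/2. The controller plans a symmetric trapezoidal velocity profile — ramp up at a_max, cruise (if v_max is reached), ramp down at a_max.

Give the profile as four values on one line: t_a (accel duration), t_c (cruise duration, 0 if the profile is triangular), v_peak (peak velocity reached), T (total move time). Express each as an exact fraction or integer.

(v_max)²/a_max = 21²/(5/2) = 882/5
90 < 882/5 ⇒ no cruise
v_peak = √(90·5/2) = √225 = 15
t_a = 15/(5/2) = 6; t_c = 0
T = 2·6 = 12

t_a=6 t_c=0 v_peak=15 T=12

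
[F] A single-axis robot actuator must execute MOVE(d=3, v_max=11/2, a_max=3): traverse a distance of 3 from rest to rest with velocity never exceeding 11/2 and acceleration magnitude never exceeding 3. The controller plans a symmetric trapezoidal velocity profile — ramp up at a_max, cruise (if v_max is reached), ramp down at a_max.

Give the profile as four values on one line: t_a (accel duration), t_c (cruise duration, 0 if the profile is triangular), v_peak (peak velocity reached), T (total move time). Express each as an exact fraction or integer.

t_a=1 t_c=0 v_peak=3 T=2

vₘ²/aₘ = (11/2)²/3 = 121/12
3 < 121/12 ⇒ no cruise
v_peak = √(3·3) = √9 = 3
t_a = 3/3 = 1; t_c = 0
T = 2·1 = 2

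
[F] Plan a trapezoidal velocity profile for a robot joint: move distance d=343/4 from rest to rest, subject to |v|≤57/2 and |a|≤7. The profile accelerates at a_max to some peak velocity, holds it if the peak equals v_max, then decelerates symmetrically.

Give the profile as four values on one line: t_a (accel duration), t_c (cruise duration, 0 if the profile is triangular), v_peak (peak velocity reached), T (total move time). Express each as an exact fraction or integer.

t_a=7/2 t_c=0 v_peak=49/2 T=7

v_max²/a_max = (57/2)²/7 = 3249/28
343/4 < 3249/28 ⇒ no cruise
v_peak = √(343/4·7) = √(2401/4) = 49/2
t_a = (49/2)/7 = 7/2; t_c = 0
T = 2·7/2 = 7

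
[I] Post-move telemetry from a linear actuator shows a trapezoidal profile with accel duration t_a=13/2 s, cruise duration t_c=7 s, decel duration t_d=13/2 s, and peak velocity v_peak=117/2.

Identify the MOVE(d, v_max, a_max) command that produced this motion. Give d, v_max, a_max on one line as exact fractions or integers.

a_max = (117/2)/(13/2) = 9
d_a = ½·117/2·13/2 = 1521/8; d_c = 117/2·7 = 819/2
d = 2·1521/8 + 819/2 = 3159/4
t_c = 7 > 0 so v_max = 117/2

d=3159/4 v_max=117/2 a_max=9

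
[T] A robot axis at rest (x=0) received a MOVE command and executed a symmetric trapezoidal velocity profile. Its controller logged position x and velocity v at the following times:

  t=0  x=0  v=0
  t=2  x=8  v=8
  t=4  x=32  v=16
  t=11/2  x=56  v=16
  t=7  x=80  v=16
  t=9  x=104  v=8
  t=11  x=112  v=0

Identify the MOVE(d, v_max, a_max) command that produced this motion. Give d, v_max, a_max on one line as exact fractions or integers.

d=112 v_max=16 a_max=4

final state: t=11, x=112, v=0 → d = 112
a_max = (8−0)/(2−0) = 4
max v = 16 over t∈[4,7] → v_max = 16
check: 16·(4+3) = 112 ✓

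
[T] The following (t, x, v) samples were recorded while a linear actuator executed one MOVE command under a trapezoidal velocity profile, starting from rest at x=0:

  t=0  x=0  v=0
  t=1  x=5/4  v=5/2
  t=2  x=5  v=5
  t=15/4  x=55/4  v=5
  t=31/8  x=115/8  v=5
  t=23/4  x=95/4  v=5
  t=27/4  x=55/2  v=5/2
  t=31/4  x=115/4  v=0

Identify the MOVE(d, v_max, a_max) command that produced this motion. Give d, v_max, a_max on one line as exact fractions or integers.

final state: t=31/4, x=115/4, v=0 → d = 115/4
a_max = (5/2−0)/(1−0) = 5/2
max v = 5 over t∈[2,23/4] → v_max = 5
check: 5·(2+15/4) = 115/4 ✓

d=115/4 v_max=5 a_max=5/2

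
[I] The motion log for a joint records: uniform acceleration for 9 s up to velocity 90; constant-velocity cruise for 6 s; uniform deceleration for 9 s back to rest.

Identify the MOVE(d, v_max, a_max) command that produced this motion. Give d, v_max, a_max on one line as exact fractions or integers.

a_max = 90/9 = 10
d_a = ½·90·9 = 405; d_c = 90·6 = 540
d = 2·405 + 540 = 1350
t_c = 6 > 0 so v_max = 90

d=1350 v_max=90 a_max=10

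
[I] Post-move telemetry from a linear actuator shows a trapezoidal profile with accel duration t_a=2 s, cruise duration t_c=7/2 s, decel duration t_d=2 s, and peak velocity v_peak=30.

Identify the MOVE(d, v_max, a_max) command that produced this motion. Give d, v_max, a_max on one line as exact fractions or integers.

a_max = 30/2 = 15
d_a = ½·30·2 = 30; d_c = 30·7/2 = 105
d = 2·30 + 105 = 165
t_c = 7/2 > 0 ⇒ limit active, v_max = 30

d=165 v_max=30 a_max=15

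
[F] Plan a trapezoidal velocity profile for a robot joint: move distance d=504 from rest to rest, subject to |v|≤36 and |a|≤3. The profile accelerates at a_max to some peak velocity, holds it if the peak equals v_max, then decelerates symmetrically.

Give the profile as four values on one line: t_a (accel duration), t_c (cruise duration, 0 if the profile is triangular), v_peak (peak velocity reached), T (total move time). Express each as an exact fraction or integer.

(v_max)²/a_max = 36²/3 = 432
504 ≥ 432 so v_max reached
t_a = 36/3 = 12; v_peak = 36
d_cruise = 504 − 432 = 72; t_c = 72/36 = 2
T = 2·12 + 2 = 26

t_a=12 t_c=2 v_peak=36 T=26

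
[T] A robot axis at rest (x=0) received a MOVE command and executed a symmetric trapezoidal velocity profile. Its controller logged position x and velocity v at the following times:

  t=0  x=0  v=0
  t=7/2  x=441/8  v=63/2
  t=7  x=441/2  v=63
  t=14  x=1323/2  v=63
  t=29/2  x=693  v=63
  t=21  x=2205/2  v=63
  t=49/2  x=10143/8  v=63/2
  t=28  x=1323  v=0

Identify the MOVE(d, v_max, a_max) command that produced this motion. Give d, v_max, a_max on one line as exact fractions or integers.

final state: t=28, x=1323, v=0 → d = 1323
a_max = (63/2−0)/(7/2−0) = 9
max v = 63 over t∈[7,21] → v_max = 63
check: 63·(7+14) = 1323 ✓

d=1323 v_max=63 a_max=9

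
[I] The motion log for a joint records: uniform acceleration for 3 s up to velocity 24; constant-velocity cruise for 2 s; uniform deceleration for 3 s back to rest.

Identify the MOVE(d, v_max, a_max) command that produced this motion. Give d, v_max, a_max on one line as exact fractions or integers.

d=120 v_max=24 a_max=8

a_max = 24/3 = 8
d_a = ½·24·3 = 36; d_c = 24·2 = 48
d = 2·36 + 48 = 120
t_c = 2 > 0 → v_max = v_peak = 24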